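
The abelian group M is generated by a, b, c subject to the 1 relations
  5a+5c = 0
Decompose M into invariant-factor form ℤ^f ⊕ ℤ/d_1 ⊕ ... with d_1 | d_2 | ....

Answer: M ≅ ℤ^2 ⊕ ℤ/5

Derivation:
rank_ℚ(R)=1; free=3−1=2
SNF(R) diag = [5] → torsion [5]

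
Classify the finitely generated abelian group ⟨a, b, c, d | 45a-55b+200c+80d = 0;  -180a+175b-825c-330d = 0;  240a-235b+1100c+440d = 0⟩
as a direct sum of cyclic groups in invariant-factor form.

rank_ℚ(R)=3; free=4−3=1
SNF(R) diag = [5, 5, 15] → torsion [5, 5, 15]

Answer: M ≅ ℤ^1 ⊕ ℤ/5 ⊕ ℤ/5 ⊕ ℤ/15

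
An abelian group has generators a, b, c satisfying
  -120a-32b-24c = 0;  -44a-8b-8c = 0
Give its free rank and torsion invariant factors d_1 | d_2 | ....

rank_ℚ(R)=2; free=3−2=1
SNF(R) diag = [4, 8] → torsion [4, 8]

Answer: M ≅ ℤ^1 ⊕ ℤ/4 ⊕ ℤ/8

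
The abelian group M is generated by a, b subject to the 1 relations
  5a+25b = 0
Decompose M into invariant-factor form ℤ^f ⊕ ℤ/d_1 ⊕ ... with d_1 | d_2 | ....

Answer: M ≅ ℤ^1 ⊕ ℤ/5

Derivation:
rank_ℚ(R)=1; free=2−1=1
SNF(R) diag = [5] → torsion [5]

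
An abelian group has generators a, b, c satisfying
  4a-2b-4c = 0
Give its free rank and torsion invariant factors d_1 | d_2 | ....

rank_ℚ(R)=1; free=3−1=2
SNF(R) diag = [2] → torsion [2]

Answer: M ≅ ℤ^2 ⊕ ℤ/2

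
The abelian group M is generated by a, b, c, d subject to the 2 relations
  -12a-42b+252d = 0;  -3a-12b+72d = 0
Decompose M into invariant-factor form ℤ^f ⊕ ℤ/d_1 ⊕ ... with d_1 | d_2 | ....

rank_ℚ(R)=2; free=4−2=2
SNF(R) diag = [3, 6] → torsion [3, 6]

Answer: M ≅ ℤ^2 ⊕ ℤ/3 ⊕ ℤ/6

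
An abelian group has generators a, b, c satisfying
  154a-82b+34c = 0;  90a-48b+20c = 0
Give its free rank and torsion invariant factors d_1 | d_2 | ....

rank_ℚ(R)=2; free=3−2=1
SNF(R) diag = [2, 2] → torsion [2, 2]

Answer: M ≅ ℤ^1 ⊕ ℤ/2 ⊕ ℤ/2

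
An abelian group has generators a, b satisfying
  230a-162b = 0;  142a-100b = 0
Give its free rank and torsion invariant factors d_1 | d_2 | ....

rank_ℚ(R)=2; free=2−2=0
SNF(R) diag = [2, 2] → torsion [2, 2]

Answer: M ≅ ℤ/2 ⊕ ℤ/2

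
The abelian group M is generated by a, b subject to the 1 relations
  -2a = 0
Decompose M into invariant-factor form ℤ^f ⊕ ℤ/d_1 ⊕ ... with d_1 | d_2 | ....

rank_ℚ(R)=1; free=2−1=1
SNF(R) diag = [2] → torsion [2]

Answer: M ≅ ℤ^1 ⊕ ℤ/2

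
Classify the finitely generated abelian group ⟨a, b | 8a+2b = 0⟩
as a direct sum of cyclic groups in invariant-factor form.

rank_ℚ(R)=1; free=2−1=1
SNF(R) diag = [2] → torsion [2]

Answer: M ≅ ℤ^1 ⊕ ℤ/2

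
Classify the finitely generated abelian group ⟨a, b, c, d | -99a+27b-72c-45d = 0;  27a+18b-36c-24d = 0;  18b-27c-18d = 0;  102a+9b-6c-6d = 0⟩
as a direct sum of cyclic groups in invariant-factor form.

Answer: M ≅ ℤ/3 ⊕ ℤ/3 ⊕ ℤ/9 ⊕ ℤ/27

Derivation:
rank_ℚ(R)=4; free=4−4=0
SNF(R) diag = [3, 3, 9, 27] → torsion [3, 3, 9, 27]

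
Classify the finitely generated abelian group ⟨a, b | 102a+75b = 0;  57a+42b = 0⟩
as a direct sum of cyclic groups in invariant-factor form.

Answer: M ≅ ℤ/3 ⊕ ℤ/3

Derivation:
rank_ℚ(R)=2; free=2−2=0
SNF(R) diag = [3, 3] → torsion [3, 3]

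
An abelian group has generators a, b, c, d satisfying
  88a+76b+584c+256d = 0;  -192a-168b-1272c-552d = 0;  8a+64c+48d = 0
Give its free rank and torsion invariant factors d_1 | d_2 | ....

Answer: M ≅ ℤ^1 ⊕ ℤ/4 ⊕ ℤ/8 ⊕ ℤ/24

Derivation:
rank_ℚ(R)=3; free=4−3=1
SNF(R) diag = [4, 8, 24] → torsion [4, 8, 24]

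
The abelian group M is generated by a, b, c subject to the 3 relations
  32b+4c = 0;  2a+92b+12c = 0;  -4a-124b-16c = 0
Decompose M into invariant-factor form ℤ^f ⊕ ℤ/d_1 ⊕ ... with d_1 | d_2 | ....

rank_ℚ(R)=3; free=3−3=0
SNF(R) diag = [2, 4, 4] → torsion [2, 4, 4]

Answer: M ≅ ℤ/2 ⊕ ℤ/4 ⊕ ℤ/4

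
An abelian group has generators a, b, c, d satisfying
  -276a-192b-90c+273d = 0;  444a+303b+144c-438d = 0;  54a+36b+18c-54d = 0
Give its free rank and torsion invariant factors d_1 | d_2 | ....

rank_ℚ(R)=3; free=4−3=1
SNF(R) diag = [3, 9, 18] → torsion [3, 9, 18]

Answer: M ≅ ℤ^1 ⊕ ℤ/3 ⊕ ℤ/9 ⊕ ℤ/18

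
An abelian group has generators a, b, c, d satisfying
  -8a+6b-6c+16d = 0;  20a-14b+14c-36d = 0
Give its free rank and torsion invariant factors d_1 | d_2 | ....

Answer: M ≅ ℤ^2 ⊕ ℤ/2 ⊕ ℤ/4

Derivation:
rank_ℚ(R)=2; free=4−2=2
SNF(R) diag = [2, 4] → torsion [2, 4]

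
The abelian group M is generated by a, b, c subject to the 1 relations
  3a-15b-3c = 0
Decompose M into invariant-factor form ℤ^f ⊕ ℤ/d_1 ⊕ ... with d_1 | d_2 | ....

Answer: M ≅ ℤ^2 ⊕ ℤ/3

Derivation:
rank_ℚ(R)=1; free=3−1=2
SNF(R) diag = [3] → torsion [3]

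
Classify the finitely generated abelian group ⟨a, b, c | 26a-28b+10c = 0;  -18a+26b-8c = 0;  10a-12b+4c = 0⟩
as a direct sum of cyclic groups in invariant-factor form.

rank_ℚ(R)=3; free=3−3=0
SNF(R) diag = [2, 2, 2] → torsion [2, 2, 2]

Answer: M ≅ ℤ/2 ⊕ ℤ/2 ⊕ ℤ/2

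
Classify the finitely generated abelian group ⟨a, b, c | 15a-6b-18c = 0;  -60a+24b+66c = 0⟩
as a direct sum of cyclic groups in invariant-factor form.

Answer: M ≅ ℤ^1 ⊕ ℤ/3 ⊕ ℤ/6

Derivation:
rank_ℚ(R)=2; free=3−2=1
SNF(R) diag = [3, 6] → torsion [3, 6]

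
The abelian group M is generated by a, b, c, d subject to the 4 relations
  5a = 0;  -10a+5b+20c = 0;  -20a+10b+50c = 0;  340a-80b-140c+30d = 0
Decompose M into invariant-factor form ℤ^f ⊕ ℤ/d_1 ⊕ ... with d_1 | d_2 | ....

Answer: M ≅ ℤ/5 ⊕ ℤ/5 ⊕ ℤ/10 ⊕ ℤ/30

Derivation:
rank_ℚ(R)=4; free=4−4=0
SNF(R) diag = [5, 5, 10, 30] → torsion [5, 5, 10, 30]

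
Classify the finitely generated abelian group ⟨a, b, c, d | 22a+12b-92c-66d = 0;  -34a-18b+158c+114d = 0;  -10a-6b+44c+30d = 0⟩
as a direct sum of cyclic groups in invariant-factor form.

rank_ℚ(R)=3; free=4−3=1
SNF(R) diag = [2, 6, 6] → torsion [2, 6, 6]

Answer: M ≅ ℤ^1 ⊕ ℤ/2 ⊕ ℤ/6 ⊕ ℤ/6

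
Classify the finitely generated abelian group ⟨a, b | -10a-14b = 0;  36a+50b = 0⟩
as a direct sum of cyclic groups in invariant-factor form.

rank_ℚ(R)=2; free=2−2=0
SNF(R) diag = [2, 2] → torsion [2, 2]

Answer: M ≅ ℤ/2 ⊕ ℤ/2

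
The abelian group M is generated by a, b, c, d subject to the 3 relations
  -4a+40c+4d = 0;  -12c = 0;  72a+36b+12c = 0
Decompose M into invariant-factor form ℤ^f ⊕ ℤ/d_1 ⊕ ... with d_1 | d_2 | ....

Answer: M ≅ ℤ^1 ⊕ ℤ/4 ⊕ ℤ/12 ⊕ ℤ/36

Derivation:
rank_ℚ(R)=3; free=4−3=1
SNF(R) diag = [4, 12, 36] → torsion [4, 12, 36]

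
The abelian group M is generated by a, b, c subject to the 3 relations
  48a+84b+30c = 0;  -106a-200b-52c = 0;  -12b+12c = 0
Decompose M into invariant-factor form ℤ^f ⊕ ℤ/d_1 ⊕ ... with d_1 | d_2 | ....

rank_ℚ(R)=3; free=3−3=0
SNF(R) diag = [2, 6, 12] → torsion [2, 6, 12]

Answer: M ≅ ℤ/2 ⊕ ℤ/6 ⊕ ℤ/12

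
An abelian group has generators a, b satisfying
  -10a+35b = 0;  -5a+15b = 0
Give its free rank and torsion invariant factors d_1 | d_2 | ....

rank_ℚ(R)=2; free=2−2=0
SNF(R) diag = [5, 5] → torsion [5, 5]

Answer: M ≅ ℤ/5 ⊕ ℤ/5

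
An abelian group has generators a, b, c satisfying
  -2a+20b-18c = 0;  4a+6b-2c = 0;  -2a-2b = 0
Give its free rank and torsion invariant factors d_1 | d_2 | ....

Answer: M ≅ ℤ/2 ⊕ ℤ/2 ⊕ ℤ/4

Derivation:
rank_ℚ(R)=3; free=3−3=0
SNF(R) diag = [2, 2, 4] → torsion [2, 2, 4]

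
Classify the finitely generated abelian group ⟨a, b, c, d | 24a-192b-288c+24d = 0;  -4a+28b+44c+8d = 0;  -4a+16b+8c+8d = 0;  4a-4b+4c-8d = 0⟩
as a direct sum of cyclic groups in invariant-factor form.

Answer: M ≅ ℤ/4 ⊕ ℤ/12 ⊕ ℤ/24 ⊕ ℤ/72

Derivation:
rank_ℚ(R)=4; free=4−4=0
SNF(R) diag = [4, 12, 24, 72] → torsion [4, 12, 24, 72]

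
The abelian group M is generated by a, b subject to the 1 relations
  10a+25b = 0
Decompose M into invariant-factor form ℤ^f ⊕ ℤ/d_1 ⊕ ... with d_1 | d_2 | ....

rank_ℚ(R)=1; free=2−1=1
SNF(R) diag = [5] → torsion [5]

Answer: M ≅ ℤ^1 ⊕ ℤ/5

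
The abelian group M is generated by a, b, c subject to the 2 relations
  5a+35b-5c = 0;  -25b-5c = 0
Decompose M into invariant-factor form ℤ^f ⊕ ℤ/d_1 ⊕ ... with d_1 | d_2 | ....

rank_ℚ(R)=2; free=3−2=1
SNF(R) diag = [5, 5] → torsion [5, 5]

Answer: M ≅ ℤ^1 ⊕ ℤ/5 ⊕ ℤ/5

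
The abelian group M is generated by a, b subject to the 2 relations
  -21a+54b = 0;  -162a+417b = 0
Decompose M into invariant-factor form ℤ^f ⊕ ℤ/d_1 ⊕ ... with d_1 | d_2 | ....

rank_ℚ(R)=2; free=2−2=0
SNF(R) diag = [3, 3] → torsion [3, 3]

Answer: M ≅ ℤ/3 ⊕ ℤ/3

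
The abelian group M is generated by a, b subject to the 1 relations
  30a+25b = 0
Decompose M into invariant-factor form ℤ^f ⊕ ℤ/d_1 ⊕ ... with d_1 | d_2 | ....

Answer: M ≅ ℤ^1 ⊕ ℤ/5

Derivation:
rank_ℚ(R)=1; free=2−1=1
SNF(R) diag = [5] → torsion [5]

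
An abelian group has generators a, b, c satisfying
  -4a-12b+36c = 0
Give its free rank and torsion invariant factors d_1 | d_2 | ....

rank_ℚ(R)=1; free=3−1=2
SNF(R) diag = [4] → torsion [4]

Answer: M ≅ ℤ^2 ⊕ ℤ/4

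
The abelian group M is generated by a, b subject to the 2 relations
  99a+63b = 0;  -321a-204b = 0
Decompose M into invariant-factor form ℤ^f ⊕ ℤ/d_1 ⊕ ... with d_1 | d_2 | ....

Answer: M ≅ ℤ/3 ⊕ ℤ/9

Derivation:
rank_ℚ(R)=2; free=2−2=0
SNF(R) diag = [3, 9] → torsion [3, 9]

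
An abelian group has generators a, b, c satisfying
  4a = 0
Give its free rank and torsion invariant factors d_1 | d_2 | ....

rank_ℚ(R)=1; free=3−1=2
SNF(R) diag = [4] → torsion [4]

Answer: M ≅ ℤ^2 ⊕ ℤ/4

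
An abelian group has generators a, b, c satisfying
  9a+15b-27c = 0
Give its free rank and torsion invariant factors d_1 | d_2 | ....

Answer: M ≅ ℤ^2 ⊕ ℤ/3

Derivation:
rank_ℚ(R)=1; free=3−1=2
SNF(R) diag = [3] → torsion [3]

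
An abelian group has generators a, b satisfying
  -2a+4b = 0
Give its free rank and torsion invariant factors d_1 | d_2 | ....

rank_ℚ(R)=1; free=2−1=1
SNF(R) diag = [2] → torsion [2]

Answer: M ≅ ℤ^1 ⊕ ℤ/2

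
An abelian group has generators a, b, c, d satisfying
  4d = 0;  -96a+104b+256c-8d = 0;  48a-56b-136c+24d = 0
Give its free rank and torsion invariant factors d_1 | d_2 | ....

Answer: M ≅ ℤ^1 ⊕ ℤ/4 ⊕ ℤ/8 ⊕ ℤ/24

Derivation:
rank_ℚ(R)=3; free=4−3=1
SNF(R) diag = [4, 8, 24] → torsion [4, 8, 24]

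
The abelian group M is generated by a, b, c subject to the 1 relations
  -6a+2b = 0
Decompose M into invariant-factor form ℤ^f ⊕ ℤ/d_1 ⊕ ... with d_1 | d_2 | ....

rank_ℚ(R)=1; free=3−1=2
SNF(R) diag = [2] → torsion [2]

Answer: M ≅ ℤ^2 ⊕ ℤ/2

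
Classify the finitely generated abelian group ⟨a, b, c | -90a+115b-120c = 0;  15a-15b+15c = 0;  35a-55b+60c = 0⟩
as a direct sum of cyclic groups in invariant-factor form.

Answer: M ≅ ℤ/5 ⊕ ℤ/5 ⊕ ℤ/15

Derivation:
rank_ℚ(R)=3; free=3−3=0
SNF(R) diag = [5, 5, 15] → torsion [5, 5, 15]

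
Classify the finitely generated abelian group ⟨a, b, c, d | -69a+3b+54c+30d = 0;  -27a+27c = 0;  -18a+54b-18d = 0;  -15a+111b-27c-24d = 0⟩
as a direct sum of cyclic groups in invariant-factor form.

rank_ℚ(R)=4; free=4−4=0
SNF(R) diag = [3, 9, 27, 54] → torsion [3, 9, 27, 54]

Answer: M ≅ ℤ/3 ⊕ ℤ/9 ⊕ ℤ/27 ⊕ ℤ/54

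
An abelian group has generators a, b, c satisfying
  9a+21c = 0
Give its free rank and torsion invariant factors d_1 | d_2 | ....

rank_ℚ(R)=1; free=3−1=2
SNF(R) diag = [3] → torsion [3]

Answer: M ≅ ℤ^2 ⊕ ℤ/3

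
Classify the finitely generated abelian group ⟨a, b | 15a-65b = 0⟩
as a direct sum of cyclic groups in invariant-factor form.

rank_ℚ(R)=1; free=2−1=1
SNF(R) diag = [5] → torsion [5]

Answer: M ≅ ℤ^1 ⊕ ℤ/5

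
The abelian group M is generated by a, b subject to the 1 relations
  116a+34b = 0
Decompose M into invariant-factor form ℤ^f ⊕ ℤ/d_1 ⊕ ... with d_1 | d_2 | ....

rank_ℚ(R)=1; free=2−1=1
SNF(R) diag = [2] → torsion [2]

Answer: M ≅ ℤ^1 ⊕ ℤ/2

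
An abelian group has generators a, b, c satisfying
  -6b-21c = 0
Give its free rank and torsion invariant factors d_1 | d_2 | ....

Answer: M ≅ ℤ^2 ⊕ ℤ/3

Derivation:
rank_ℚ(R)=1; free=3−1=2
SNF(R) diag = [3] → torsion [3]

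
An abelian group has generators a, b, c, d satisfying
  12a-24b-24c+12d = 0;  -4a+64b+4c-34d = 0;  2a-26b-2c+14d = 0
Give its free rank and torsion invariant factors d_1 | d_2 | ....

Answer: M ≅ ℤ^1 ⊕ ℤ/2 ⊕ ℤ/6 ⊕ ℤ/12

Derivation:
rank_ℚ(R)=3; free=4−3=1
SNF(R) diag = [2, 6, 12] → torsion [2, 6, 12]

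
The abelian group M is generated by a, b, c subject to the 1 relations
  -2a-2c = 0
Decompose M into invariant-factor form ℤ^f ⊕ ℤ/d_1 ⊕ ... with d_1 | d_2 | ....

Answer: M ≅ ℤ^2 ⊕ ℤ/2

Derivation:
rank_ℚ(R)=1; free=3−1=2
SNF(R) diag = [2] → torsion [2]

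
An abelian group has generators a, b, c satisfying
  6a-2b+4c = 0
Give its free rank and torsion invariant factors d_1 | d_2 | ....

Answer: M ≅ ℤ^2 ⊕ ℤ/2

Derivation:
rank_ℚ(R)=1; free=3−1=2
SNF(R) diag = [2] → torsion [2]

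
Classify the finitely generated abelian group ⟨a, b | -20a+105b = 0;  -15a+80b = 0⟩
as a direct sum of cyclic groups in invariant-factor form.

rank_ℚ(R)=2; free=2−2=0
SNF(R) diag = [5, 5] → torsion [5, 5]

Answer: M ≅ ℤ/5 ⊕ ℤ/5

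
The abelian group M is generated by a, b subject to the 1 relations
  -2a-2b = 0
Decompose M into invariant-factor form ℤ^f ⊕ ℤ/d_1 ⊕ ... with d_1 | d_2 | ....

Answer: M ≅ ℤ^1 ⊕ ℤ/2

Derivation:
rank_ℚ(R)=1; free=2−1=1
SNF(R) diag = [2] → torsion [2]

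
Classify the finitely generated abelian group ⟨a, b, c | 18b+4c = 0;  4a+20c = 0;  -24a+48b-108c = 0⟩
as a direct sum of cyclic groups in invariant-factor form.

Answer: M ≅ ℤ/2 ⊕ ℤ/4 ⊕ ℤ/12

Derivation:
rank_ℚ(R)=3; free=3−3=0
SNF(R) diag = [2, 4, 12] → torsion [2, 4, 12]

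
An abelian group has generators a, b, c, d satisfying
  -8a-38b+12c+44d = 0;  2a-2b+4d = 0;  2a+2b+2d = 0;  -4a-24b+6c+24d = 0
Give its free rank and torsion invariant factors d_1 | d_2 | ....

rank_ℚ(R)=4; free=4−4=0
SNF(R) diag = [2, 2, 2, 6] → torsion [2, 2, 2, 6]

Answer: M ≅ ℤ/2 ⊕ ℤ/2 ⊕ ℤ/2 ⊕ ℤ/6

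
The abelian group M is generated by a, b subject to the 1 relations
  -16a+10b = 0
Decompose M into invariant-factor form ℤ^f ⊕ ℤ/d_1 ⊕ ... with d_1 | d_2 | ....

rank_ℚ(R)=1; free=2−1=1
SNF(R) diag = [2] → torsion [2]

Answer: M ≅ ℤ^1 ⊕ ℤ/2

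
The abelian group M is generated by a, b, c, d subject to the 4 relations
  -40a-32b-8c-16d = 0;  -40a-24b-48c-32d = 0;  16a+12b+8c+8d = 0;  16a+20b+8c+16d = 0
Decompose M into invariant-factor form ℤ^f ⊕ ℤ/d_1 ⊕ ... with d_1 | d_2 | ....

rank_ℚ(R)=4; free=4−4=0
SNF(R) diag = [4, 8, 8, 24] → torsion [4, 8, 8, 24]

Answer: M ≅ ℤ/4 ⊕ ℤ/8 ⊕ ℤ/8 ⊕ ℤ/24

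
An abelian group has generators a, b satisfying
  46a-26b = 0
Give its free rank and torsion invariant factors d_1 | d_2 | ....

rank_ℚ(R)=1; free=2−1=1
SNF(R) diag = [2] → torsion [2]

Answer: M ≅ ℤ^1 ⊕ ℤ/2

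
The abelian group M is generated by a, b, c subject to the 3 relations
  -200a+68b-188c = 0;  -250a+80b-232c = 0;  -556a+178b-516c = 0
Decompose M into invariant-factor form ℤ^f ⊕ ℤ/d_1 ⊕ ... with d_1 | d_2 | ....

Answer: M ≅ ℤ/2 ⊕ ℤ/2 ⊕ ℤ/4

Derivation:
rank_ℚ(R)=3; free=3−3=0
SNF(R) diag = [2, 2, 4] → torsion [2, 2, 4]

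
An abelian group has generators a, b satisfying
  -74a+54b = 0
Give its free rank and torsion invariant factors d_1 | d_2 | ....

Answer: M ≅ ℤ^1 ⊕ ℤ/2

Derivation:
rank_ℚ(R)=1; free=2−1=1
SNF(R) diag = [2] → torsion [2]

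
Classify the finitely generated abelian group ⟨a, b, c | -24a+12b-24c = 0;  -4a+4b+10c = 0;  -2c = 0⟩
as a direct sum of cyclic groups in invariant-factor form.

Answer: M ≅ ℤ/2 ⊕ ℤ/4 ⊕ ℤ/12

Derivation:
rank_ℚ(R)=3; free=3−3=0
SNF(R) diag = [2, 4, 12] → torsion [2, 4, 12]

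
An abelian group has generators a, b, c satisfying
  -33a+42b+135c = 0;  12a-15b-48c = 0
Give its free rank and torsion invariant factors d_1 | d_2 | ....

rank_ℚ(R)=2; free=3−2=1
SNF(R) diag = [3, 3] → torsion [3, 3]

Answer: M ≅ ℤ^1 ⊕ ℤ/3 ⊕ ℤ/3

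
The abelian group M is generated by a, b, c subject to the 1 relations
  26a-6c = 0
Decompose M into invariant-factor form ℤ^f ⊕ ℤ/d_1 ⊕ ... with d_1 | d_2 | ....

Answer: M ≅ ℤ^2 ⊕ ℤ/2

Derivation:
rank_ℚ(R)=1; free=3−1=2
SNF(R) diag = [2] → torsion [2]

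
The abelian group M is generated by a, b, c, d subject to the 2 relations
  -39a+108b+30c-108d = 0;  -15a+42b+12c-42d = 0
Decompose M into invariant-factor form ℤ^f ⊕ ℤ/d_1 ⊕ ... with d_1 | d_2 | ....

rank_ℚ(R)=2; free=4−2=2
SNF(R) diag = [3, 6] → torsion [3, 6]

Answer: M ≅ ℤ^2 ⊕ ℤ/3 ⊕ ℤ/6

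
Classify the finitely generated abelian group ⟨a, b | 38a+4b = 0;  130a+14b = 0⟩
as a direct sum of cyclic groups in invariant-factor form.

rank_ℚ(R)=2; free=2−2=0
SNF(R) diag = [2, 6] → torsion [2, 6]

Answer: M ≅ ℤ/2 ⊕ ℤ/6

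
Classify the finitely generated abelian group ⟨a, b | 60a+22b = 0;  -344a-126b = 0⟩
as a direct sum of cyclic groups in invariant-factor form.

rank_ℚ(R)=2; free=2−2=0
SNF(R) diag = [2, 4] → torsion [2, 4]

Answer: M ≅ ℤ/2 ⊕ ℤ/4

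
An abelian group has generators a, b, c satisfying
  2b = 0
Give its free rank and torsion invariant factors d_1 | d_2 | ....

rank_ℚ(R)=1; free=3−1=2
SNF(R) diag = [2] → torsion [2]

Answer: M ≅ ℤ^2 ⊕ ℤ/2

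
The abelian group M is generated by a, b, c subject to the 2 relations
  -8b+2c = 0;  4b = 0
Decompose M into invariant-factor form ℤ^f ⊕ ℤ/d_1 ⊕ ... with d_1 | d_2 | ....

rank_ℚ(R)=2; free=3−2=1
SNF(R) diag = [2, 4] → torsion [2, 4]

Answer: M ≅ ℤ^1 ⊕ ℤ/2 ⊕ ℤ/4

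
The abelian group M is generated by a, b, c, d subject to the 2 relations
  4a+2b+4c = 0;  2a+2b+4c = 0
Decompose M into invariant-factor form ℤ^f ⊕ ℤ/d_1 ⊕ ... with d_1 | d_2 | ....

rank_ℚ(R)=2; free=4−2=2
SNF(R) diag = [2, 2] → torsion [2, 2]

Answer: M ≅ ℤ^2 ⊕ ℤ/2 ⊕ ℤ/2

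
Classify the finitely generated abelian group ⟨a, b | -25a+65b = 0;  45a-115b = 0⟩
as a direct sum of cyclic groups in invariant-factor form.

rank_ℚ(R)=2; free=2−2=0
SNF(R) diag = [5, 10] → torsion [5, 10]

Answer: M ≅ ℤ/5 ⊕ ℤ/10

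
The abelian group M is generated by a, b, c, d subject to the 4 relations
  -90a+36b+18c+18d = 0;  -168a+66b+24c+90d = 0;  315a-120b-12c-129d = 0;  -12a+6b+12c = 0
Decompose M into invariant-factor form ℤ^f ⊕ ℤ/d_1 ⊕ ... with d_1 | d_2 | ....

rank_ℚ(R)=4; free=4−4=0
SNF(R) diag = [3, 6, 18, 54] → torsion [3, 6, 18, 54]

Answer: M ≅ ℤ/3 ⊕ ℤ/6 ⊕ ℤ/18 ⊕ ℤ/54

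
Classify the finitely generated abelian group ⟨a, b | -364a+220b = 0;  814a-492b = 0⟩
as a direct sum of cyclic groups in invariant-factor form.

Answer: M ≅ ℤ/2 ⊕ ℤ/4

Derivation:
rank_ℚ(R)=2; free=2−2=0
SNF(R) diag = [2, 4] → torsion [2, 4]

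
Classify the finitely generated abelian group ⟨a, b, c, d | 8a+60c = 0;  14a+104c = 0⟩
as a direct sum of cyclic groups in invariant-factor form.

rank_ℚ(R)=2; free=4−2=2
SNF(R) diag = [2, 4] → torsion [2, 4]

Answer: M ≅ ℤ^2 ⊕ ℤ/2 ⊕ ℤ/4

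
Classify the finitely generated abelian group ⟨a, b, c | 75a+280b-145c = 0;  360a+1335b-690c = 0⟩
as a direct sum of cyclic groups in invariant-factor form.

rank_ℚ(R)=2; free=3−2=1
SNF(R) diag = [5, 15] → torsion [5, 15]

Answer: M ≅ ℤ^1 ⊕ ℤ/5 ⊕ ℤ/15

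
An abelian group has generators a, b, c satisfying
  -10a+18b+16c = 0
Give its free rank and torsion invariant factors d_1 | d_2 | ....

rank_ℚ(R)=1; free=3−1=2
SNF(R) diag = [2] → torsion [2]

Answer: M ≅ ℤ^2 ⊕ ℤ/2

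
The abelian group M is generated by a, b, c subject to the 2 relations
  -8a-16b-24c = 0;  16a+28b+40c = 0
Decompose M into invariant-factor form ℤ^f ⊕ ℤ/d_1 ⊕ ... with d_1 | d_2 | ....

Answer: M ≅ ℤ^1 ⊕ ℤ/4 ⊕ ℤ/8

Derivation:
rank_ℚ(R)=2; free=3−2=1
SNF(R) diag = [4, 8] → torsion [4, 8]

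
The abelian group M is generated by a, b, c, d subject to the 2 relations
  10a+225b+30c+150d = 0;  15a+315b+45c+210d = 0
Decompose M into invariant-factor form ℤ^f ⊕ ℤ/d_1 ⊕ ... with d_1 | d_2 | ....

rank_ℚ(R)=2; free=4−2=2
SNF(R) diag = [5, 15] → torsion [5, 15]

Answer: M ≅ ℤ^2 ⊕ ℤ/5 ⊕ ℤ/15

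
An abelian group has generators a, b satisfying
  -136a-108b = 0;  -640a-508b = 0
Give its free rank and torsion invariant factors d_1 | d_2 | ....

rank_ℚ(R)=2; free=2−2=0
SNF(R) diag = [4, 8] → torsion [4, 8]

Answer: M ≅ ℤ/4 ⊕ ℤ/8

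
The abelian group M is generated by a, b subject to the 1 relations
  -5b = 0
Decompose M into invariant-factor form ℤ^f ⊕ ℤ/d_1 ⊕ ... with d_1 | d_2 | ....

Answer: M ≅ ℤ^1 ⊕ ℤ/5

Derivation:
rank_ℚ(R)=1; free=2−1=1
SNF(R) diag = [5] → torsion [5]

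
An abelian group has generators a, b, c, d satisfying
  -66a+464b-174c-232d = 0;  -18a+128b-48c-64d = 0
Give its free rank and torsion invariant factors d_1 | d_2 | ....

Answer: M ≅ ℤ^2 ⊕ ℤ/2 ⊕ ℤ/6

Derivation:
rank_ℚ(R)=2; free=4−2=2
SNF(R) diag = [2, 6] → torsion [2, 6]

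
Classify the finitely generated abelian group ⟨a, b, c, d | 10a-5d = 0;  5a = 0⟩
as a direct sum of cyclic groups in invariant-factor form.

Answer: M ≅ ℤ^2 ⊕ ℤ/5 ⊕ ℤ/5

Derivation:
rank_ℚ(R)=2; free=4−2=2
SNF(R) diag = [5, 5] → torsion [5, 5]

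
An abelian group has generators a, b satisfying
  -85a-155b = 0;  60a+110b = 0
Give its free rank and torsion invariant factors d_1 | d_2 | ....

rank_ℚ(R)=2; free=2−2=0
SNF(R) diag = [5, 10] → torsion [5, 10]

Answer: M ≅ ℤ/5 ⊕ ℤ/10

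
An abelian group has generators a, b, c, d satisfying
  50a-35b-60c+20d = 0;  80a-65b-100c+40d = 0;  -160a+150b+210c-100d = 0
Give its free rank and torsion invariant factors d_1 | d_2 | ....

Answer: M ≅ ℤ^1 ⊕ ℤ/5 ⊕ ℤ/10 ⊕ ℤ/10

Derivation:
rank_ℚ(R)=3; free=4−3=1
SNF(R) diag = [5, 10, 10] → torsion [5, 10, 10]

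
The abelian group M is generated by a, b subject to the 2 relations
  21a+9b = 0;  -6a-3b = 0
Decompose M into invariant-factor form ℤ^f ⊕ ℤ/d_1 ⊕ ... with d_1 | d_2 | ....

rank_ℚ(R)=2; free=2−2=0
SNF(R) diag = [3, 3] → torsion [3, 3]

Answer: M ≅ ℤ/3 ⊕ ℤ/3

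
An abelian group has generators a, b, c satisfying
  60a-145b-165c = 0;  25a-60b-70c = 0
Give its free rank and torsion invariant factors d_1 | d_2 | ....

Answer: M ≅ ℤ^1 ⊕ ℤ/5 ⊕ ℤ/5

Derivation:
rank_ℚ(R)=2; free=3−2=1
SNF(R) diag = [5, 5] → torsion [5, 5]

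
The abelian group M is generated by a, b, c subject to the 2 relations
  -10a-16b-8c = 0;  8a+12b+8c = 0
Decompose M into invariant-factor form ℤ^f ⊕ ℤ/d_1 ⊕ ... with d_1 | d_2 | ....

Answer: M ≅ ℤ^1 ⊕ ℤ/2 ⊕ ℤ/4

Derivation:
rank_ℚ(R)=2; free=3−2=1
SNF(R) diag = [2, 4] → torsion [2, 4]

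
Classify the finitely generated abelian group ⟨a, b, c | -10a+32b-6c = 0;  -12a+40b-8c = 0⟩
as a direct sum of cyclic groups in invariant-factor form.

Answer: M ≅ ℤ^1 ⊕ ℤ/2 ⊕ ℤ/4

Derivation:
rank_ℚ(R)=2; free=3−2=1
SNF(R) diag = [2, 4] → torsion [2, 4]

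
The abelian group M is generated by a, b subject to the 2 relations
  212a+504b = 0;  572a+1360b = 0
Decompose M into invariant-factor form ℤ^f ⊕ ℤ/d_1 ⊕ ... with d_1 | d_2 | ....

rank_ℚ(R)=2; free=2−2=0
SNF(R) diag = [4, 8] → torsion [4, 8]

Answer: M ≅ ℤ/4 ⊕ ℤ/8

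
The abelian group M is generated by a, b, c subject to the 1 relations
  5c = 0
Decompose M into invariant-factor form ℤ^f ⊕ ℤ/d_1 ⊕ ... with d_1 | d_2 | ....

Answer: M ≅ ℤ^2 ⊕ ℤ/5

Derivation:
rank_ℚ(R)=1; free=3−1=2
SNF(R) diag = [5] → torsion [5]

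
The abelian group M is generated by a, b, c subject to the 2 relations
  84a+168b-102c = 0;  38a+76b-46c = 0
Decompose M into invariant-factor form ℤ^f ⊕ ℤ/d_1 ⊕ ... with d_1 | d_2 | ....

Answer: M ≅ ℤ^1 ⊕ ℤ/2 ⊕ ℤ/6

Derivation:
rank_ℚ(R)=2; free=3−2=1
SNF(R) diag = [2, 6] → torsion [2, 6]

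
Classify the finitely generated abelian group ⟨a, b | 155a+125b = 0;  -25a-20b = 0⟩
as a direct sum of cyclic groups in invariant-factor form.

Answer: M ≅ ℤ/5 ⊕ ℤ/5

Derivation:
rank_ℚ(R)=2; free=2−2=0
SNF(R) diag = [5, 5] → torsion [5, 5]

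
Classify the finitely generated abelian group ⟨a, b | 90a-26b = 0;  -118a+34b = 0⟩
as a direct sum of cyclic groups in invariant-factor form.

Answer: M ≅ ℤ/2 ⊕ ℤ/4

Derivation:
rank_ℚ(R)=2; free=2−2=0
SNF(R) diag = [2, 4] → torsion [2, 4]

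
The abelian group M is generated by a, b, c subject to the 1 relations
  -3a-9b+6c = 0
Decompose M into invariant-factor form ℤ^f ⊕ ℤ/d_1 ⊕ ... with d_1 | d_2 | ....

Answer: M ≅ ℤ^2 ⊕ ℤ/3

Derivation:
rank_ℚ(R)=1; free=3−1=2
SNF(R) diag = [3] → torsion [3]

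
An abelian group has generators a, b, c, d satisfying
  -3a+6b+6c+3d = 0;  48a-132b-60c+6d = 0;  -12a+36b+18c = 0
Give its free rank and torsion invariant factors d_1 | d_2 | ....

rank_ℚ(R)=3; free=4−3=1
SNF(R) diag = [3, 6, 18] → torsion [3, 6, 18]

Answer: M ≅ ℤ^1 ⊕ ℤ/3 ⊕ ℤ/6 ⊕ ℤ/18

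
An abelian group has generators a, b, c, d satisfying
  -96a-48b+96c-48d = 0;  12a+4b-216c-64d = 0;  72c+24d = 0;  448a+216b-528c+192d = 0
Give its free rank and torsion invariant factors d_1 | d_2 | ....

Answer: M ≅ ℤ/4 ⊕ ℤ/8 ⊕ ℤ/24 ⊕ ℤ/48

Derivation:
rank_ℚ(R)=4; free=4−4=0
SNF(R) diag = [4, 8, 24, 48] → torsion [4, 8, 24, 48]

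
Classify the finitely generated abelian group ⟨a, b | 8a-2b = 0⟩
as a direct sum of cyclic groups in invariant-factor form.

Answer: M ≅ ℤ^1 ⊕ ℤ/2

Derivation:
rank_ℚ(R)=1; free=2−1=1
SNF(R) diag = [2] → torsion [2]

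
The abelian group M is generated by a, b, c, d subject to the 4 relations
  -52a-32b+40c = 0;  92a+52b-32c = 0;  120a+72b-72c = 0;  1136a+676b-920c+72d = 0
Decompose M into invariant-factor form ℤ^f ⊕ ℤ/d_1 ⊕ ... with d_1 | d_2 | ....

rank_ℚ(R)=4; free=4−4=0
SNF(R) diag = [4, 12, 24, 72] → torsion [4, 12, 24, 72]

Answer: M ≅ ℤ/4 ⊕ ℤ/12 ⊕ ℤ/24 ⊕ ℤ/72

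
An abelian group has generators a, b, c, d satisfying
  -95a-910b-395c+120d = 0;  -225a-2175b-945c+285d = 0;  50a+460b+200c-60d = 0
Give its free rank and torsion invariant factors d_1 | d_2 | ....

Answer: M ≅ ℤ^1 ⊕ ℤ/5 ⊕ ℤ/15 ⊕ ℤ/30

Derivation:
rank_ℚ(R)=3; free=4−3=1
SNF(R) diag = [5, 15, 30] → torsion [5, 15, 30]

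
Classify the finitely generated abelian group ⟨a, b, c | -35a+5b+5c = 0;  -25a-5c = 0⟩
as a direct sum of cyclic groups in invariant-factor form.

Answer: M ≅ ℤ^1 ⊕ ℤ/5 ⊕ ℤ/5

Derivation:
rank_ℚ(R)=2; free=3−2=1
SNF(R) diag = [5, 5] → torsion [5, 5]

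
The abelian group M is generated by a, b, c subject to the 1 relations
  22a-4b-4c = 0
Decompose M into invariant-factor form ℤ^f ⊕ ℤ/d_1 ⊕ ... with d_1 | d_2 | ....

Answer: M ≅ ℤ^2 ⊕ ℤ/2

Derivation:
rank_ℚ(R)=1; free=3−1=2
SNF(R) diag = [2] → torsion [2]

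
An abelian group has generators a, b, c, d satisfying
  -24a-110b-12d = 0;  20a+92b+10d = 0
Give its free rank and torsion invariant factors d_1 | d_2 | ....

Answer: M ≅ ℤ^2 ⊕ ℤ/2 ⊕ ℤ/2

Derivation:
rank_ℚ(R)=2; free=4−2=2
SNF(R) diag = [2, 2] → torsion [2, 2]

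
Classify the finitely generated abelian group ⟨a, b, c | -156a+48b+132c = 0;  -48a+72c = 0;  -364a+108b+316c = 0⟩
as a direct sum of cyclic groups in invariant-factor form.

rank_ℚ(R)=3; free=3−3=0
SNF(R) diag = [4, 12, 24] → torsion [4, 12, 24]

Answer: M ≅ ℤ/4 ⊕ ℤ/12 ⊕ ℤ/24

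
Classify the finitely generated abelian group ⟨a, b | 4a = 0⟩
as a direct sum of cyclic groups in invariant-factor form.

rank_ℚ(R)=1; free=2−1=1
SNF(R) diag = [4] → torsion [4]

Answer: M ≅ ℤ^1 ⊕ ℤ/4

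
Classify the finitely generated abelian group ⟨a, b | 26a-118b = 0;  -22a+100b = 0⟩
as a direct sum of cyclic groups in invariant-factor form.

rank_ℚ(R)=2; free=2−2=0
SNF(R) diag = [2, 2] → torsion [2, 2]

Answer: M ≅ ℤ/2 ⊕ ℤ/2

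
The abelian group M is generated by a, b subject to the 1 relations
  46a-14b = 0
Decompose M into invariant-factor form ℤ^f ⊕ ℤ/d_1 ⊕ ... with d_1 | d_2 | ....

rank_ℚ(R)=1; free=2−1=1
SNF(R) diag = [2] → torsion [2]

Answer: M ≅ ℤ^1 ⊕ ℤ/2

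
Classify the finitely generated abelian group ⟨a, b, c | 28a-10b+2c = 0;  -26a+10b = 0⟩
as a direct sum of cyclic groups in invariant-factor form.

Answer: M ≅ ℤ^1 ⊕ ℤ/2 ⊕ ℤ/2

Derivation:
rank_ℚ(R)=2; free=3−2=1
SNF(R) diag = [2, 2] → torsion [2, 2]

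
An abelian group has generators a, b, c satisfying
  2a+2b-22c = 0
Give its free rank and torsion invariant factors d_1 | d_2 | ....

Answer: M ≅ ℤ^2 ⊕ ℤ/2

Derivation:
rank_ℚ(R)=1; free=3−1=2
SNF(R) diag = [2] → torsion [2]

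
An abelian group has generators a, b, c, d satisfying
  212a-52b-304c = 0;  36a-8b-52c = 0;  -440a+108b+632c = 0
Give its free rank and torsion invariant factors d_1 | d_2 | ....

Answer: M ≅ ℤ^1 ⊕ ℤ/4 ⊕ ℤ/4 ⊕ ℤ/12

Derivation:
rank_ℚ(R)=3; free=4−3=1
SNF(R) diag = [4, 4, 12] → torsion [4, 4, 12]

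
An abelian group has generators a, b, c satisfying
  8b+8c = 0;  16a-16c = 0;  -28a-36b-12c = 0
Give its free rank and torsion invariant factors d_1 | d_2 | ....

Answer: M ≅ ℤ/4 ⊕ ℤ/8 ⊕ ℤ/16

Derivation:
rank_ℚ(R)=3; free=3−3=0
SNF(R) diag = [4, 8, 16] → torsion [4, 8, 16]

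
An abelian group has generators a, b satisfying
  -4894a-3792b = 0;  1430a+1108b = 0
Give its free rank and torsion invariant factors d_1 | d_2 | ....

rank_ℚ(R)=2; free=2−2=0
SNF(R) diag = [2, 4] → torsion [2, 4]

Answer: M ≅ ℤ/2 ⊕ ℤ/4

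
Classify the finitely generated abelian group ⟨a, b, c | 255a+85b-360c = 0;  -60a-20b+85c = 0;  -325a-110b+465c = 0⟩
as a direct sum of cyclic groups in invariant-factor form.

Answer: M ≅ ℤ/5 ⊕ ℤ/5 ⊕ ℤ/5

Derivation:
rank_ℚ(R)=3; free=3−3=0
SNF(R) diag = [5, 5, 5] → torsion [5, 5, 5]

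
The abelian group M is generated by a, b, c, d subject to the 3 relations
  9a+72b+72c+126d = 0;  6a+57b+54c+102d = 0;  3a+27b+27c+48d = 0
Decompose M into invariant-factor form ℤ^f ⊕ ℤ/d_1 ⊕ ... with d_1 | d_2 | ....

Answer: M ≅ ℤ^1 ⊕ ℤ/3 ⊕ ℤ/3 ⊕ ℤ/9

Derivation:
rank_ℚ(R)=3; free=4−3=1
SNF(R) diag = [3, 3, 9] → torsion [3, 3, 9]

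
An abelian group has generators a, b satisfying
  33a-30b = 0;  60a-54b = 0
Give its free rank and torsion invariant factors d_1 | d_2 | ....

Answer: M ≅ ℤ/3 ⊕ ℤ/6

Derivation:
rank_ℚ(R)=2; free=2−2=0
SNF(R) diag = [3, 6] → torsion [3, 6]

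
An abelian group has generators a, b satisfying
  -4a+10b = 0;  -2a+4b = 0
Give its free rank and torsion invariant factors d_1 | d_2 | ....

Answer: M ≅ ℤ/2 ⊕ ℤ/2

Derivation:
rank_ℚ(R)=2; free=2−2=0
SNF(R) diag = [2, 2] → torsion [2, 2]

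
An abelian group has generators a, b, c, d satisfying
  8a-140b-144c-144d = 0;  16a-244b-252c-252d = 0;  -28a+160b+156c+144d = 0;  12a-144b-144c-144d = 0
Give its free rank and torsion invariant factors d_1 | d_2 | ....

Answer: M ≅ ℤ/4 ⊕ ℤ/12 ⊕ ℤ/12 ⊕ ℤ/36

Derivation:
rank_ℚ(R)=4; free=4−4=0
SNF(R) diag = [4, 12, 12, 36] → torsion [4, 12, 12, 36]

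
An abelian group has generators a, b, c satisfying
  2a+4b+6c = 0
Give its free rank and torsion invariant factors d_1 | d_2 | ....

Answer: M ≅ ℤ^2 ⊕ ℤ/2

Derivation:
rank_ℚ(R)=1; free=3−1=2
SNF(R) diag = [2] → torsion [2]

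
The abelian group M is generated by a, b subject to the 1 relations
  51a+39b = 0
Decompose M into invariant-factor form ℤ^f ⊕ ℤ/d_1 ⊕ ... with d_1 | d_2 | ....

Answer: M ≅ ℤ^1 ⊕ ℤ/3

Derivation:
rank_ℚ(R)=1; free=2−1=1
SNF(R) diag = [3] → torsion [3]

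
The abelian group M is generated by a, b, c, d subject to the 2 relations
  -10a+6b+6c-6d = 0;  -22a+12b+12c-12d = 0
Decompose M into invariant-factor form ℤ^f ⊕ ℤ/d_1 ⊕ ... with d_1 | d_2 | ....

Answer: M ≅ ℤ^2 ⊕ ℤ/2 ⊕ ℤ/6

Derivation:
rank_ℚ(R)=2; free=4−2=2
SNF(R) diag = [2, 6] → torsion [2, 6]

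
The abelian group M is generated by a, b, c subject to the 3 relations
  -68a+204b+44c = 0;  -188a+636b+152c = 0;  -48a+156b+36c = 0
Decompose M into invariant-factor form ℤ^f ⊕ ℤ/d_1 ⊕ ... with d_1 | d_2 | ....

rank_ℚ(R)=3; free=3−3=0
SNF(R) diag = [4, 12, 12] → torsion [4, 12, 12]

Answer: M ≅ ℤ/4 ⊕ ℤ/12 ⊕ ℤ/12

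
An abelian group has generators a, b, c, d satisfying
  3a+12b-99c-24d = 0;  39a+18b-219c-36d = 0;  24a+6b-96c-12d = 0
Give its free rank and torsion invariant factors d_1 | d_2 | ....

Answer: M ≅ ℤ^1 ⊕ ℤ/3 ⊕ ℤ/6 ⊕ ℤ/12

Derivation:
rank_ℚ(R)=3; free=4−3=1
SNF(R) diag = [3, 6, 12] → torsion [3, 6, 12]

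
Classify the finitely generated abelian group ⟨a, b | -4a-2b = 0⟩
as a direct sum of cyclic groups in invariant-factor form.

rank_ℚ(R)=1; free=2−1=1
SNF(R) diag = [2] → torsion [2]

Answer: M ≅ ℤ^1 ⊕ ℤ/2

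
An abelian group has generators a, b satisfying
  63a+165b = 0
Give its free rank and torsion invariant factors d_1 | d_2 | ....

rank_ℚ(R)=1; free=2−1=1
SNF(R) diag = [3] → torsion [3]

Answer: M ≅ ℤ^1 ⊕ ℤ/3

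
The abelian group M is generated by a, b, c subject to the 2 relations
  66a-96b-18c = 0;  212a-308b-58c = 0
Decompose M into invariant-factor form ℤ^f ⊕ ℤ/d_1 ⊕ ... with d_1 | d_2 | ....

Answer: M ≅ ℤ^1 ⊕ ℤ/2 ⊕ ℤ/6

Derivation:
rank_ℚ(R)=2; free=3−2=1
SNF(R) diag = [2, 6] → torsion [2, 6]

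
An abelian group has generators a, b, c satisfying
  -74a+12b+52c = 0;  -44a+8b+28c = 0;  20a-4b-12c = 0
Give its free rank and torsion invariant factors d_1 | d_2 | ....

Answer: M ≅ ℤ/2 ⊕ ℤ/4 ⊕ ℤ/4

Derivation:
rank_ℚ(R)=3; free=3−3=0
SNF(R) diag = [2, 4, 4] → torsion [2, 4, 4]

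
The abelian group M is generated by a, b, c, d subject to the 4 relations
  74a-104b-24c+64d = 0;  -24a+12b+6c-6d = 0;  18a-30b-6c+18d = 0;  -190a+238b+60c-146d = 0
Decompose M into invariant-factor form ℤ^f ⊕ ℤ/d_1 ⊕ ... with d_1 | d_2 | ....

rank_ℚ(R)=4; free=4−4=0
SNF(R) diag = [2, 6, 6, 6] → torsion [2, 6, 6, 6]

Answer: M ≅ ℤ/2 ⊕ ℤ/6 ⊕ ℤ/6 ⊕ ℤ/6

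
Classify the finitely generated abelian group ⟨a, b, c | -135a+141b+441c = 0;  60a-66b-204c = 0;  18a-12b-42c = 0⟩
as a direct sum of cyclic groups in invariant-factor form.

rank_ℚ(R)=3; free=3−3=0
SNF(R) diag = [3, 6, 12] → torsion [3, 6, 12]

Answer: M ≅ ℤ/3 ⊕ ℤ/6 ⊕ ℤ/12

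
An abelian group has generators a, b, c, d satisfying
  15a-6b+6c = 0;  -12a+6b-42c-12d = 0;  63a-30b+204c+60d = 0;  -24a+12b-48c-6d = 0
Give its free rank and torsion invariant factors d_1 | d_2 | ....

rank_ℚ(R)=4; free=4−4=0
SNF(R) diag = [3, 6, 6, 18] → torsion [3, 6, 6, 18]

Answer: M ≅ ℤ/3 ⊕ ℤ/6 ⊕ ℤ/6 ⊕ ℤ/18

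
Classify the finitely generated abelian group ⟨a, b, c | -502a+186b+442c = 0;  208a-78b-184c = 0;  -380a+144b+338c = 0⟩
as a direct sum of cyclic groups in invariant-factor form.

Answer: M ≅ ℤ/2 ⊕ ℤ/6 ⊕ ℤ/18

Derivation:
rank_ℚ(R)=3; free=3−3=0
SNF(R) diag = [2, 6, 18] → torsion [2, 6, 18]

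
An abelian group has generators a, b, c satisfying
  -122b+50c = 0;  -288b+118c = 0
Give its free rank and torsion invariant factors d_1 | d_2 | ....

rank_ℚ(R)=2; free=3−2=1
SNF(R) diag = [2, 2] → torsion [2, 2]

Answer: M ≅ ℤ^1 ⊕ ℤ/2 ⊕ ℤ/2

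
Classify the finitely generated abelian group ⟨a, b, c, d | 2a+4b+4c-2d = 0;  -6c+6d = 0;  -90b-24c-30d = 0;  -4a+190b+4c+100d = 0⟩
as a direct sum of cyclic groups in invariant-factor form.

rank_ℚ(R)=4; free=4−4=0
SNF(R) diag = [2, 6, 18, 54] → torsion [2, 6, 18, 54]

Answer: M ≅ ℤ/2 ⊕ ℤ/6 ⊕ ℤ/18 ⊕ ℤ/54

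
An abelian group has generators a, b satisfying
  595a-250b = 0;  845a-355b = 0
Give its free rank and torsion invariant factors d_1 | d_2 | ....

rank_ℚ(R)=2; free=2−2=0
SNF(R) diag = [5, 5] → torsion [5, 5]

Answer: M ≅ ℤ/5 ⊕ ℤ/5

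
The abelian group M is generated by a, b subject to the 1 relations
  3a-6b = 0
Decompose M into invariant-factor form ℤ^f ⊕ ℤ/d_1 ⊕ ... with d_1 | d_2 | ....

rank_ℚ(R)=1; free=2−1=1
SNF(R) diag = [3] → torsion [3]

Answer: M ≅ ℤ^1 ⊕ ℤ/3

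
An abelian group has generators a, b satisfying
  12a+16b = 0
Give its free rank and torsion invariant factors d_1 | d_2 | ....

rank_ℚ(R)=1; free=2−1=1
SNF(R) diag = [4] → torsion [4]

Answer: M ≅ ℤ^1 ⊕ ℤ/4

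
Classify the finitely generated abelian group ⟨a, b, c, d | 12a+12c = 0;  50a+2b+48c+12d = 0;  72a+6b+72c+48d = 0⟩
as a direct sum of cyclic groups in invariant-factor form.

rank_ℚ(R)=3; free=4−3=1
SNF(R) diag = [2, 6, 12] → torsion [2, 6, 12]

Answer: M ≅ ℤ^1 ⊕ ℤ/2 ⊕ ℤ/6 ⊕ ℤ/12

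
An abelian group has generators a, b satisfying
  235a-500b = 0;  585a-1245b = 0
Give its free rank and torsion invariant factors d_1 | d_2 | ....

rank_ℚ(R)=2; free=2−2=0
SNF(R) diag = [5, 15] → torsion [5, 15]

Answer: M ≅ ℤ/5 ⊕ ℤ/15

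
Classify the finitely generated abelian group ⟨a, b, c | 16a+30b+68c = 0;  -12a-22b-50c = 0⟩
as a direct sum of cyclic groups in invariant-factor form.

rank_ℚ(R)=2; free=3−2=1
SNF(R) diag = [2, 2] → torsion [2, 2]

Answer: M ≅ ℤ^1 ⊕ ℤ/2 ⊕ ℤ/2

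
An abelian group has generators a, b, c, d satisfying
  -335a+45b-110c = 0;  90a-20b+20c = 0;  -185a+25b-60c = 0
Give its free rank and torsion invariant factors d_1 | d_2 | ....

rank_ℚ(R)=3; free=4−3=1
SNF(R) diag = [5, 10, 30] → torsion [5, 10, 30]

Answer: M ≅ ℤ^1 ⊕ ℤ/5 ⊕ ℤ/10 ⊕ ℤ/30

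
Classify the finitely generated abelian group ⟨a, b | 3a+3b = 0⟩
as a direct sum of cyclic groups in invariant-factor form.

rank_ℚ(R)=1; free=2−1=1
SNF(R) diag = [3] → torsion [3]

Answer: M ≅ ℤ^1 ⊕ ℤ/3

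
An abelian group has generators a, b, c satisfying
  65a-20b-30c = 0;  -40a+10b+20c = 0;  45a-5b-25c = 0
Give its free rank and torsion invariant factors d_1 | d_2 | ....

Answer: M ≅ ℤ/5 ⊕ ℤ/5 ⊕ ℤ/10

Derivation:
rank_ℚ(R)=3; free=3−3=0
SNF(R) diag = [5, 5, 10] → torsion [5, 5, 10]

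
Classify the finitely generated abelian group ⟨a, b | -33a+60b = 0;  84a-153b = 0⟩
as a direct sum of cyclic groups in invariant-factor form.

rank_ℚ(R)=2; free=2−2=0
SNF(R) diag = [3, 3] → torsion [3, 3]

Answer: M ≅ ℤ/3 ⊕ ℤ/3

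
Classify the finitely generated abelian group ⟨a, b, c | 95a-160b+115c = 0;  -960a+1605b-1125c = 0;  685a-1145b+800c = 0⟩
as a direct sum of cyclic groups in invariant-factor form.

Answer: M ≅ ℤ/5 ⊕ ℤ/15 ⊕ ℤ/30

Derivation:
rank_ℚ(R)=3; free=3−3=0
SNF(R) diag = [5, 15, 30] → torsion [5, 15, 30]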